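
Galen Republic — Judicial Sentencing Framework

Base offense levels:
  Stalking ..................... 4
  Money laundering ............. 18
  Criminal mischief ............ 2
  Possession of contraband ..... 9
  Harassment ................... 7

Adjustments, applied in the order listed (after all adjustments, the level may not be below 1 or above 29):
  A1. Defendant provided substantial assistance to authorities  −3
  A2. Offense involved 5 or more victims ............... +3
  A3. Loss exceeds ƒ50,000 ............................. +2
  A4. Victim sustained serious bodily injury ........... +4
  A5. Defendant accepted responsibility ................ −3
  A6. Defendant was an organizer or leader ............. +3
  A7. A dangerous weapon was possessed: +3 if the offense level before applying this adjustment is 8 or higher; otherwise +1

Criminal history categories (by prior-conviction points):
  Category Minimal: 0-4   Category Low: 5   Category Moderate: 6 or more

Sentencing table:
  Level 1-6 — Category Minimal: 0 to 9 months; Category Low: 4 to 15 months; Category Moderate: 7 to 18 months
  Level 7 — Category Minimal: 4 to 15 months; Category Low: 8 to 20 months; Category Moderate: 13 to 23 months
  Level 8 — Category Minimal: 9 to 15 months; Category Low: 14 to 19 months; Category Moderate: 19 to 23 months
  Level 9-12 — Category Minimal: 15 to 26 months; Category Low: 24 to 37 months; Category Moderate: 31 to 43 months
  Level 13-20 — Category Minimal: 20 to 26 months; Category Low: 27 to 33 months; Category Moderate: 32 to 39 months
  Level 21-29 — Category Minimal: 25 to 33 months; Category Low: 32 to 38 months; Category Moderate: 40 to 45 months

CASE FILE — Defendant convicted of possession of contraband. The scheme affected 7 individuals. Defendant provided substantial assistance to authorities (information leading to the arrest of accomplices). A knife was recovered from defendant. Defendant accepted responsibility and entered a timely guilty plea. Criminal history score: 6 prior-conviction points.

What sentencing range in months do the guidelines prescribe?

Base offense level for possession of contraband: 9.
A1 applies: 9 − 3 = 6.
A2 applies: 6 + 3 = 9.
A3 does not apply.
A4 does not apply.
A5 applies: 9 − 3 = 6.
A6 does not apply.
A7 applies (level before this adjustment is 6 < 8, so +1): 6 + 1 = 7.
Final offense level: 7.
Criminal history: 6 prior points → Category Moderate (6+).
Level 7 falls in the 7 band.
Grid: Level 7 × Category Moderate = 13-23 months.

13-23 months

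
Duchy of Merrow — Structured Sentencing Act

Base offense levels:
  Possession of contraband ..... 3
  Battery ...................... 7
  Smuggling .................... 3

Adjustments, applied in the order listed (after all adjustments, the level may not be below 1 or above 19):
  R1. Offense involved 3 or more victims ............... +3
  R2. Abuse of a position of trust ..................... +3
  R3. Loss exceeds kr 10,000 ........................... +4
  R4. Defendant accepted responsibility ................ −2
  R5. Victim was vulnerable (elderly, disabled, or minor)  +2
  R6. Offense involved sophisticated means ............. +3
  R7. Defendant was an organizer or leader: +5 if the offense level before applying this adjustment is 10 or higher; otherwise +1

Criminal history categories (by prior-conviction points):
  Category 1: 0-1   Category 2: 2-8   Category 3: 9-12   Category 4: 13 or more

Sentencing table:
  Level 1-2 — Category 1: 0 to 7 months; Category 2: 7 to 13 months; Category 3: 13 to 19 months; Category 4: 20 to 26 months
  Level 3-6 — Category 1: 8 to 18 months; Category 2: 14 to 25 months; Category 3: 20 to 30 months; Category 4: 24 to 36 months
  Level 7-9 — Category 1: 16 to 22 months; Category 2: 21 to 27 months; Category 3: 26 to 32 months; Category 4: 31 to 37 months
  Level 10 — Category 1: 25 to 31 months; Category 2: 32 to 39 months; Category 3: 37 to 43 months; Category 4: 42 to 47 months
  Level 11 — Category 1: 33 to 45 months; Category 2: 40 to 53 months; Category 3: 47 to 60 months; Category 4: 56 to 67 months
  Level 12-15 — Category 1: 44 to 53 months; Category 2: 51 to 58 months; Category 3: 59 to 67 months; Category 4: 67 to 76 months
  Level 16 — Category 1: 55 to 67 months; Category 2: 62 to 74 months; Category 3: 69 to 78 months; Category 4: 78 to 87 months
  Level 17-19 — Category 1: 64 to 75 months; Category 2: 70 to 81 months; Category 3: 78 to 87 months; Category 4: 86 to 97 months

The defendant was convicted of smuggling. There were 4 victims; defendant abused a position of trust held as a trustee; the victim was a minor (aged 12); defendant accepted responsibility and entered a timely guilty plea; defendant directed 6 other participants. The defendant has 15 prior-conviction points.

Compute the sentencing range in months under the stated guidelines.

42-47 months

Base offense level for smuggling: 3.
R1 applies: 3 + 3 = 6.
R2 applies: 6 + 3 = 9.
R4 applies: 9 − 2 = 7.
R5 applies: 7 + 2 = 9.
R6 does not apply.
R7 applies (level before this adjustment is 9 < 10, so +1): 9 + 1 = 10.
Final offense level: 10.
Criminal history: 15 prior points → Category 4 (13+).
Level 10 falls in the 10 band.
Grid: Level 10 × Category 4 = 42-47 months.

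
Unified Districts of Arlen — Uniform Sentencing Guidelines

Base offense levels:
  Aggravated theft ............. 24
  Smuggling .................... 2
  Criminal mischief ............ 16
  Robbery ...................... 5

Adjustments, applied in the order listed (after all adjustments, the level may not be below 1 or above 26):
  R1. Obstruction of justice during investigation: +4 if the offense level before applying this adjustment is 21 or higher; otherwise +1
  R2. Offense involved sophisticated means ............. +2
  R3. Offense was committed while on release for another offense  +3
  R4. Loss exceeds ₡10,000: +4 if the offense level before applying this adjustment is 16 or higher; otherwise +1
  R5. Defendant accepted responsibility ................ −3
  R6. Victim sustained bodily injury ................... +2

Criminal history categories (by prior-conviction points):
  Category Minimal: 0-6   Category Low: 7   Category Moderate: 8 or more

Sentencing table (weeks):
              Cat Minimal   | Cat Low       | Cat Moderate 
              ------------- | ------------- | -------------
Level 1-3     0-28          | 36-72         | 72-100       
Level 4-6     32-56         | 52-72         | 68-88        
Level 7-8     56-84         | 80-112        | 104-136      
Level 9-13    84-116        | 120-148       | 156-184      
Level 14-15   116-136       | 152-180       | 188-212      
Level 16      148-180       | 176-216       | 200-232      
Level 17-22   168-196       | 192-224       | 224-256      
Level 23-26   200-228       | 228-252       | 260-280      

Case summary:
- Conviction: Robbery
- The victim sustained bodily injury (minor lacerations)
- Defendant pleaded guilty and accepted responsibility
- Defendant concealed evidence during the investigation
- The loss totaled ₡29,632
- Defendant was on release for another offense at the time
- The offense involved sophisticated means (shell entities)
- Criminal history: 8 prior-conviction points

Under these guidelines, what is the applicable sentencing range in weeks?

Base offense level for robbery: 5.
R1 applies (level before this adjustment is 5 < 21, so +1): 5 + 1 = 6.
R2 applies: 6 + 2 = 8.
R3 applies: 8 + 3 = 11.
R4 applies (level before this adjustment is 11 < 16, so +1): 11 + 1 = 12.
R5 applies: 12 − 3 = 9.
R6 applies: 9 + 2 = 11.
Final offense level: 11.
Criminal history: 8 prior points → Category Moderate (8+).
Level 11 falls in the 9-13 band.
Grid: Level 9-13 × Category Moderate = 156-184 weeks.

156-184 weeks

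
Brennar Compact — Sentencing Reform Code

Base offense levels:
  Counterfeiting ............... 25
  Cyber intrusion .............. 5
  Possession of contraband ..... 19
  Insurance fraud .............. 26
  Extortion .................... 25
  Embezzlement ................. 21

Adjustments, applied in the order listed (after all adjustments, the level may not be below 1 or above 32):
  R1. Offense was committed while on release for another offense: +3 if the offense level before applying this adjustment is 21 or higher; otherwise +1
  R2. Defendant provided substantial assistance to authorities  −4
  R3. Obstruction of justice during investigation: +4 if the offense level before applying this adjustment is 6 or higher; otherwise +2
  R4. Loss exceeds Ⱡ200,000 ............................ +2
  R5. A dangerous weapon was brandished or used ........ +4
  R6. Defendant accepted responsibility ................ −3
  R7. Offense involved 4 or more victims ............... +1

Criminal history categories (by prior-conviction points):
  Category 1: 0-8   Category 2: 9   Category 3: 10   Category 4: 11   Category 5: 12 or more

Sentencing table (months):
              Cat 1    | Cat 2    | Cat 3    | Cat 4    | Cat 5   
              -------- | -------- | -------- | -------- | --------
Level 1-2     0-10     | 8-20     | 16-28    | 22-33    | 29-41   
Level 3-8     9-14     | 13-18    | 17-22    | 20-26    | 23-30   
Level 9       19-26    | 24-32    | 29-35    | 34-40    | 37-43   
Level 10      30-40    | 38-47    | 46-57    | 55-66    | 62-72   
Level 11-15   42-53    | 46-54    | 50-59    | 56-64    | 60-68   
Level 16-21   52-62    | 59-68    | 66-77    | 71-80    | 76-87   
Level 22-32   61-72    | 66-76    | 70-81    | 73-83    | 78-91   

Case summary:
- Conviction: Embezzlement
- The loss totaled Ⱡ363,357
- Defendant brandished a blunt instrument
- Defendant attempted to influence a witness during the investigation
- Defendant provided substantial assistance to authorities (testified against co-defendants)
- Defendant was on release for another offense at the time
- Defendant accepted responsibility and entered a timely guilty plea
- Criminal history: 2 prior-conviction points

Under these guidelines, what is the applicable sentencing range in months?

61-72 months

Base offense level for embezzlement: 21.
R1 applies (level before this adjustment is 21 ≥ 21, so +3): 21 + 3 = 24.
R2 applies: 24 − 4 = 20.
R3 applies (level before this adjustment is 20 ≥ 6, so +4): 20 + 4 = 24.
R4 applies: 24 + 2 = 26.
R5 applies: 26 + 4 = 30.
R6 applies: 30 − 3 = 27.
R7 does not apply.
Final offense level: 27.
Criminal history: 2 prior points → Category 1 (0-8).
Level 27 falls in the 22-32 band.
Grid: Level 22-32 × Category 1 = 61-72 months.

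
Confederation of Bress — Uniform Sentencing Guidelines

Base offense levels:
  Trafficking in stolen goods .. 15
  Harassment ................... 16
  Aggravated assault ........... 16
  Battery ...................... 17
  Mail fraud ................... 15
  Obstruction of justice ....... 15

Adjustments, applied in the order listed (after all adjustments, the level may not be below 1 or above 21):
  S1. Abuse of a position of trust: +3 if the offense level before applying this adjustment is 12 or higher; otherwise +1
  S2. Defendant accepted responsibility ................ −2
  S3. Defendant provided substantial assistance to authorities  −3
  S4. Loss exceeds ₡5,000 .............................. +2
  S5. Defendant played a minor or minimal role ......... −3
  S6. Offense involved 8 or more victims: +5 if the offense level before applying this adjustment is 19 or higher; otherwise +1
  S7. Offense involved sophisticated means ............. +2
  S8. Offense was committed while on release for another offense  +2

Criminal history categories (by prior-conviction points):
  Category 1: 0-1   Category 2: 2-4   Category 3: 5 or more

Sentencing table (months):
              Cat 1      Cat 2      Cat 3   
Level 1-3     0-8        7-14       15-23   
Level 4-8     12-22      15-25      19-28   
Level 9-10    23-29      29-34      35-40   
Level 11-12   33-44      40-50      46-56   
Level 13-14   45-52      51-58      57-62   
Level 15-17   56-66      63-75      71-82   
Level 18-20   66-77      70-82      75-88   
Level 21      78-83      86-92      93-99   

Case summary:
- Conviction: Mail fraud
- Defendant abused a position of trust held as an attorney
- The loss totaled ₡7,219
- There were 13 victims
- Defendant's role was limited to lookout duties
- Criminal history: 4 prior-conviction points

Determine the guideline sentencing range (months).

70-82 months

Base offense level for mail fraud: 15.
S1 applies (level before this adjustment is 15 ≥ 12, so +3): 15 + 3 = 18.
S4 applies: 18 + 2 = 20.
S5 applies: 20 − 3 = 17.
S6 applies (level before this adjustment is 17 < 19, so +1): 17 + 1 = 18.
S7 does not apply.
S8 does not apply.
Final offense level: 18.
Criminal history: 4 prior points → Category 2 (2-4).
Level 18 falls in the 18-20 band.
Grid: Level 18-20 × Category 2 = 70-82 months.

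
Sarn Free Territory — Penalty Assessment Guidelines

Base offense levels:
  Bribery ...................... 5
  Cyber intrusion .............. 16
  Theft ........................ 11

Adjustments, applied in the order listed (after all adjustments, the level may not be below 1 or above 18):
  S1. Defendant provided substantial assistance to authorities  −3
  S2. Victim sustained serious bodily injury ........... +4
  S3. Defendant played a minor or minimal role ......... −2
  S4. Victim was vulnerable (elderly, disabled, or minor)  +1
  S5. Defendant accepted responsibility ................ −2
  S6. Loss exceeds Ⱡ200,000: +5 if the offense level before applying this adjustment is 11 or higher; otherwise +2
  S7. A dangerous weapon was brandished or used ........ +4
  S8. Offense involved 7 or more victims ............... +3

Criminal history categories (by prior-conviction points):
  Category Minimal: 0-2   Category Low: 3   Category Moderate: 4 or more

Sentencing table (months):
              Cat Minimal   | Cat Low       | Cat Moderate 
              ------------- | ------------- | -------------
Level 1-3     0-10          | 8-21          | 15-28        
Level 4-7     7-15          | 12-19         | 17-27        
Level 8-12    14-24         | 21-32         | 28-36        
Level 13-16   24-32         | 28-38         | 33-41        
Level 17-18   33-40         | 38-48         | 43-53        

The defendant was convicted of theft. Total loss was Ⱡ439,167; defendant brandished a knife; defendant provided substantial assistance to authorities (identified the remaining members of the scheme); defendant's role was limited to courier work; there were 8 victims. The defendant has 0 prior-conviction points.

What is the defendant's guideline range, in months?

Base offense level for theft: 11.
S1 applies: 11 − 3 = 8.
S3 applies: 8 − 2 = 6.
S6 applies (level before this adjustment is 6 < 11, so +2): 6 + 2 = 8.
S7 applies: 8 + 4 = 12.
S8 applies: 12 + 3 = 15.
Final offense level: 15.
Criminal history: 0 prior points → Category Minimal (0-2).
Level 15 falls in the 13-16 band.
Grid: Level 13-16 × Category Minimal = 24-32 months.

24-32 months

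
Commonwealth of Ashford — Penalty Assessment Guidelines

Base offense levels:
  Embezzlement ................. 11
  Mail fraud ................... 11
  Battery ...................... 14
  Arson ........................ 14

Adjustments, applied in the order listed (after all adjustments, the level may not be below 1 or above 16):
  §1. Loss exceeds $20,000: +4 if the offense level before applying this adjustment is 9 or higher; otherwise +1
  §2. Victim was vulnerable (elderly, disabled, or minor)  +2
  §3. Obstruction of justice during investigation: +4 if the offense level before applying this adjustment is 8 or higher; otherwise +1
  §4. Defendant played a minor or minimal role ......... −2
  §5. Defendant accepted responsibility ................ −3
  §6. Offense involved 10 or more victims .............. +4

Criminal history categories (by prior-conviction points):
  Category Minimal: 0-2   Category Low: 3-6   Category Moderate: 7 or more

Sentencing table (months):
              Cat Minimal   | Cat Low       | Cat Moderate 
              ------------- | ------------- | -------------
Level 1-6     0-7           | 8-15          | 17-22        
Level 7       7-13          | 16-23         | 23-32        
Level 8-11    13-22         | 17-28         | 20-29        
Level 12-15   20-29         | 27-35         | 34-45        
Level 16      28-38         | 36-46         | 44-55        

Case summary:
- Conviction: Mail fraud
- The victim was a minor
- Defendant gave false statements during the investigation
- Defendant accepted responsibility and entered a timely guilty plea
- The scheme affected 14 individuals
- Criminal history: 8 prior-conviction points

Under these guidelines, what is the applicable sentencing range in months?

Base offense level for mail fraud: 11.
§1 does not apply.
§2 applies: 11 + 2 = 13.
§3 applies (level before this adjustment is 13 ≥ 8, so +4): 13 + 4 = 17.
§4 does not apply.
§5 applies: 17 − 3 = 14.
§6 applies: 14 + 4 = 18.
Level 18 exceeds the maximum of 16; capped at 16.
Final offense level: 16.
Criminal history: 8 prior points → Category Moderate (7+).
Level 16 falls in the 16 band.
Grid: Level 16 × Category Moderate = 44-55 months.

44-55 months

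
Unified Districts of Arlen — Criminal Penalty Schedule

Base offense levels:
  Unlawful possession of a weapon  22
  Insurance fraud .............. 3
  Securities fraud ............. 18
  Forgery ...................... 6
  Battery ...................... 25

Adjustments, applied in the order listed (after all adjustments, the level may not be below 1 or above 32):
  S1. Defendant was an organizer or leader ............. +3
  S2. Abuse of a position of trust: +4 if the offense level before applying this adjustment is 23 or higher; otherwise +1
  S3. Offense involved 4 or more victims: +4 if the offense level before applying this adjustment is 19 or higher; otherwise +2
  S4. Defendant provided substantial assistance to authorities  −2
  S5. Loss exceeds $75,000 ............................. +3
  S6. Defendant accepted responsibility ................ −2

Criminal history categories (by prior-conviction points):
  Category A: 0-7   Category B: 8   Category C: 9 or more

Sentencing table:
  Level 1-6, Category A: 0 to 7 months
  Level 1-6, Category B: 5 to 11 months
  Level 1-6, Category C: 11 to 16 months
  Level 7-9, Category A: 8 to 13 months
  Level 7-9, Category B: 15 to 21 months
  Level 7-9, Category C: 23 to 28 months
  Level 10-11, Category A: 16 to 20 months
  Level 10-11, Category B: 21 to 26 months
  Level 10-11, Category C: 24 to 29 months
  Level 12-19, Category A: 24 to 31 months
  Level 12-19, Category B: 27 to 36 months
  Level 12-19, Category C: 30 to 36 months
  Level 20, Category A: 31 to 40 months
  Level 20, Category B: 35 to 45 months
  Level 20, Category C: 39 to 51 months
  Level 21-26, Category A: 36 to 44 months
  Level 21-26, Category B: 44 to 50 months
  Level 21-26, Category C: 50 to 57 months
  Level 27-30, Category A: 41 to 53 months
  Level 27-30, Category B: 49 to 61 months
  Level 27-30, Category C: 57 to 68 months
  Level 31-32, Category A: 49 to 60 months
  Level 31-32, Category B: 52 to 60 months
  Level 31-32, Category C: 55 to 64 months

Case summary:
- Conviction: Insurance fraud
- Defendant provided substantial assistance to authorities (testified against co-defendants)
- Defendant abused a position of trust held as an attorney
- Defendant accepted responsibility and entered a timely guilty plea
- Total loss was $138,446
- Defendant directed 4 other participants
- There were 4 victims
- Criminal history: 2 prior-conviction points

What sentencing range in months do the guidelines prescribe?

8-13 months

Base offense level for insurance fraud: 3.
S1 applies: 3 + 3 = 6.
S2 applies (level before this adjustment is 6 < 23, so +1): 6 + 1 = 7.
S3 applies (level before this adjustment is 7 < 19, so +2): 7 + 2 = 9.
S4 applies: 9 − 2 = 7.
S5 applies: 7 + 3 = 10.
S6 applies: 10 − 2 = 8.
Final offense level: 8.
Criminal history: 2 prior points → Category A (0-7).
Level 8 falls in the 7-9 band.
Grid: Level 7-9 × Category A = 8-13 months.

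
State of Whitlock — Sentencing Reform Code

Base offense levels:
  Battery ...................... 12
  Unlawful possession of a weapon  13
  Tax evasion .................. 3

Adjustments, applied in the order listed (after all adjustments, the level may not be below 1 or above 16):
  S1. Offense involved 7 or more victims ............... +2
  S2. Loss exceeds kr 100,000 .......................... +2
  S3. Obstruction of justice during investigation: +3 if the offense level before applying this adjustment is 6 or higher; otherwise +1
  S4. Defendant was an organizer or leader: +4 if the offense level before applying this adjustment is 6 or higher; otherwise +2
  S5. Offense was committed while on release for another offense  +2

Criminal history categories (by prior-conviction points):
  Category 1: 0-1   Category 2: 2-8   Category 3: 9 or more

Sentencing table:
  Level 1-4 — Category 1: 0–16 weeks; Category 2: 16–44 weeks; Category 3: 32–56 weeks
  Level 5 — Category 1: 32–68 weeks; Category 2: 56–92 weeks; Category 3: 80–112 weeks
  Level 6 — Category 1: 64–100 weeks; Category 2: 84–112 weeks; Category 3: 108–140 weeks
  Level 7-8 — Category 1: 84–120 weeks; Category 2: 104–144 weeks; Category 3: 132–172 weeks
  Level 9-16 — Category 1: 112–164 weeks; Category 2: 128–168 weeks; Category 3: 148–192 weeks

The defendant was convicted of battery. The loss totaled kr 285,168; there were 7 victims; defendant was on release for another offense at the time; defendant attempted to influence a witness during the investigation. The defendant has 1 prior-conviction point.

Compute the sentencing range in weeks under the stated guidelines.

112-164 weeks

Base offense level for battery: 12.
S1 applies: 12 + 2 = 14.
S2 applies: 14 + 2 = 16.
S3 applies (level before this adjustment is 16 ≥ 6, so +3): 16 + 3 = 19.
S4 does not apply.
S5 applies: 19 + 2 = 21.
Level 21 exceeds the maximum of 16; capped at 16.
Final offense level: 16.
Criminal history: 1 prior point → Category 1 (0-1).
Level 16 falls in the 9-16 band.
Grid: Level 9-16 × Category 1 = 112-164 weeks.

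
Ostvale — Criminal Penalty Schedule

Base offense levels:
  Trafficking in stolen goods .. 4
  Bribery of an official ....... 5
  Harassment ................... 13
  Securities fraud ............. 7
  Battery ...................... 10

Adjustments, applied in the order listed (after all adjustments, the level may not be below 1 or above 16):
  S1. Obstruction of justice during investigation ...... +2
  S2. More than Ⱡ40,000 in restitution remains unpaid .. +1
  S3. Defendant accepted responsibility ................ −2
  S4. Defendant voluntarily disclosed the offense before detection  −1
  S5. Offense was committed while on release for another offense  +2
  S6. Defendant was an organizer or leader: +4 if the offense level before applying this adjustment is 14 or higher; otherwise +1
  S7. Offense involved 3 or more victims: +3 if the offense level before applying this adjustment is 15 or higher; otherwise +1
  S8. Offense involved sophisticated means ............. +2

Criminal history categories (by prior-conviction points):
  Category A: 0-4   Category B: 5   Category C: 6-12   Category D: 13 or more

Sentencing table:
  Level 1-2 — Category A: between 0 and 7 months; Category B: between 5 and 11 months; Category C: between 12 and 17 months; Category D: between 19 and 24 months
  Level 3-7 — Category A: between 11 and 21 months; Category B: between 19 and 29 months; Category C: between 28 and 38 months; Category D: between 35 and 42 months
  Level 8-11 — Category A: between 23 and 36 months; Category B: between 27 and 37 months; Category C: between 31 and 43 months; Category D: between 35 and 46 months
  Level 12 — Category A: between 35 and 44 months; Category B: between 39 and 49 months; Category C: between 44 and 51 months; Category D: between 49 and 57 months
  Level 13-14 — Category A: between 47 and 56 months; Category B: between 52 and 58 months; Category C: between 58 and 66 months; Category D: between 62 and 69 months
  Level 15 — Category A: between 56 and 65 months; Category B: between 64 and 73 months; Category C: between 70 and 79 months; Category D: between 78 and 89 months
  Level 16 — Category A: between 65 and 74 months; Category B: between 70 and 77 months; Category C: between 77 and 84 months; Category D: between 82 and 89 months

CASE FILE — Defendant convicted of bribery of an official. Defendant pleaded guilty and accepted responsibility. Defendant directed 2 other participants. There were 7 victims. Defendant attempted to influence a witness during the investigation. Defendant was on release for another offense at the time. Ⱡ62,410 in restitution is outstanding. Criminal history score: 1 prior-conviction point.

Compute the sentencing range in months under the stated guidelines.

23-36 months

Base offense level for bribery of an official: 5.
S1 applies: 5 + 2 = 7.
S2 applies: 7 + 1 = 8.
S3 applies: 8 − 2 = 6.
S4 does not apply.
S5 applies: 6 + 2 = 8.
S6 applies (level before this adjustment is 8 < 14, so +1): 8 + 1 = 9.
S7 applies (level before this adjustment is 9 < 15, so +1): 9 + 1 = 10.
S8 does not apply.
Final offense level: 10.
Criminal history: 1 prior point → Category A (0-4).
Level 10 falls in the 8-11 band.
Grid: Level 8-11 × Category A = 23-36 months.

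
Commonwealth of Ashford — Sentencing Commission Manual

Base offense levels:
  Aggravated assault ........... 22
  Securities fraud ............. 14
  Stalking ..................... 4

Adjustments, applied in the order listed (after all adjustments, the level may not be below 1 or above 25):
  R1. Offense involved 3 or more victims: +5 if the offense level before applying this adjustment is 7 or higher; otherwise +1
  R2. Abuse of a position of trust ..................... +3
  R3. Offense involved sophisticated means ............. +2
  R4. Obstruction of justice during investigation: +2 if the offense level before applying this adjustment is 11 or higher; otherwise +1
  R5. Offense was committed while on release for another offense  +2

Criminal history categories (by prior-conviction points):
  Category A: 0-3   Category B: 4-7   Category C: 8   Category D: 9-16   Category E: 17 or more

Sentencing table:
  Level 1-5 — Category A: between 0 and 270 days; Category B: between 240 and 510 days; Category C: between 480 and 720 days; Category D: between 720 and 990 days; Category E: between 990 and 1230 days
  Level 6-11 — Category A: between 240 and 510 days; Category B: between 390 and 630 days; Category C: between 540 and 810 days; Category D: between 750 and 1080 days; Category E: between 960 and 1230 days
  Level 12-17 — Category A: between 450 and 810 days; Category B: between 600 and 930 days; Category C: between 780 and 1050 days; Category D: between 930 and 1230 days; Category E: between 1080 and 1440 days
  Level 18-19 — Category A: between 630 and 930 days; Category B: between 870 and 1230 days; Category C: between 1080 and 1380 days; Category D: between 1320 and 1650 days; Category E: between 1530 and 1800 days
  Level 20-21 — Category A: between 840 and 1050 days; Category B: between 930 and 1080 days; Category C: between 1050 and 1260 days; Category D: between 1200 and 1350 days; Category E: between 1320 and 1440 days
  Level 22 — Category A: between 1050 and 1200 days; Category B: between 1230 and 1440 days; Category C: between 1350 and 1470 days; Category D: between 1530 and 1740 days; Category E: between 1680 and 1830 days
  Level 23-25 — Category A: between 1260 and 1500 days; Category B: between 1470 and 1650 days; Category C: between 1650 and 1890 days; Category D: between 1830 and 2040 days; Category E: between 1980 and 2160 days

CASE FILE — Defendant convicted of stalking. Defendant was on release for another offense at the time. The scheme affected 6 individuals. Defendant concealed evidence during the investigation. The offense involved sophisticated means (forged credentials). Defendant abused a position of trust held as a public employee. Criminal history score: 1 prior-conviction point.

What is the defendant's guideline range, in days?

450-810 days

Base offense level for stalking: 4.
R1 applies (level before this adjustment is 4 < 7, so +1): 4 + 1 = 5.
R2 applies: 5 + 3 = 8.
R3 applies: 8 + 2 = 10.
R4 applies (level before this adjustment is 10 < 11, so +1): 10 + 1 = 11.
R5 applies: 11 + 2 = 13.
Final offense level: 13.
Criminal history: 1 prior point → Category A (0-3).
Level 13 falls in the 12-17 band.
Grid: Level 12-17 × Category A = 450-810 days.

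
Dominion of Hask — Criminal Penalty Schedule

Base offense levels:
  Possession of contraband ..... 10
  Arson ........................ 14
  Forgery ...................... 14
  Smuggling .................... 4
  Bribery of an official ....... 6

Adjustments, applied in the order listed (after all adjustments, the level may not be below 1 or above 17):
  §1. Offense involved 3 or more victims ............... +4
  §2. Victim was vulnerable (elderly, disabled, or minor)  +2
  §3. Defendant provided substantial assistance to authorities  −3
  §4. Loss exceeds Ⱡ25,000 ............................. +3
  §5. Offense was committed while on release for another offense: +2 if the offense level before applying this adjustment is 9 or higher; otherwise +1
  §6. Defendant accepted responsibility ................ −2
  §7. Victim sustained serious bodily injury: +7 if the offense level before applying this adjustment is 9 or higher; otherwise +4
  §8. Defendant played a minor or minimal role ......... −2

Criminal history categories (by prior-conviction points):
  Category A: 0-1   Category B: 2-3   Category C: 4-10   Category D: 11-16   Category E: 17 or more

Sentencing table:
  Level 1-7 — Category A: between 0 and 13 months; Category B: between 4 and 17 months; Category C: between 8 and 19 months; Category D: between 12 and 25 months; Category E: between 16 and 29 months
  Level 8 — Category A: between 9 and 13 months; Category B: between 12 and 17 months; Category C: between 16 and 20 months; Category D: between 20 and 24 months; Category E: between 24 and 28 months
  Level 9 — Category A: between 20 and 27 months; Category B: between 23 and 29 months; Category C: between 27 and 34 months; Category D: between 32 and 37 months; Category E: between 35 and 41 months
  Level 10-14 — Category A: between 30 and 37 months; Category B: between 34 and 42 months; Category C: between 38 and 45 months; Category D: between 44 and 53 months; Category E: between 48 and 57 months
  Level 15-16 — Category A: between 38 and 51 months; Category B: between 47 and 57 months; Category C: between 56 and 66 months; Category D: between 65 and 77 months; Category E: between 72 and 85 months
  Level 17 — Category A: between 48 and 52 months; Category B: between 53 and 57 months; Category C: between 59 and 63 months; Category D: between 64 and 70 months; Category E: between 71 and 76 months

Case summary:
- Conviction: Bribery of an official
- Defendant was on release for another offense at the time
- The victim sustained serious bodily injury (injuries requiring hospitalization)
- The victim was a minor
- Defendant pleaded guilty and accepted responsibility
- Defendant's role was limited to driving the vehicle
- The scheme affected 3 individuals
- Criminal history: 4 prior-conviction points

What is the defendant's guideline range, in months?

Base offense level for bribery of an official: 6.
§1 applies: 6 + 4 = 10.
§2 applies: 10 + 2 = 12.
§4 does not apply.
§5 applies (level before this adjustment is 12 ≥ 9, so +2): 12 + 2 = 14.
§6 applies: 14 − 2 = 12.
§7 applies (level before this adjustment is 12 ≥ 9, so +7): 12 + 7 = 19.
§8 applies: 19 − 2 = 17.
Final offense level: 17.
Criminal history: 4 prior points → Category C (4-10).
Level 17 falls in the 17 band.
Grid: Level 17 × Category C = 59-63 months.

59-63 months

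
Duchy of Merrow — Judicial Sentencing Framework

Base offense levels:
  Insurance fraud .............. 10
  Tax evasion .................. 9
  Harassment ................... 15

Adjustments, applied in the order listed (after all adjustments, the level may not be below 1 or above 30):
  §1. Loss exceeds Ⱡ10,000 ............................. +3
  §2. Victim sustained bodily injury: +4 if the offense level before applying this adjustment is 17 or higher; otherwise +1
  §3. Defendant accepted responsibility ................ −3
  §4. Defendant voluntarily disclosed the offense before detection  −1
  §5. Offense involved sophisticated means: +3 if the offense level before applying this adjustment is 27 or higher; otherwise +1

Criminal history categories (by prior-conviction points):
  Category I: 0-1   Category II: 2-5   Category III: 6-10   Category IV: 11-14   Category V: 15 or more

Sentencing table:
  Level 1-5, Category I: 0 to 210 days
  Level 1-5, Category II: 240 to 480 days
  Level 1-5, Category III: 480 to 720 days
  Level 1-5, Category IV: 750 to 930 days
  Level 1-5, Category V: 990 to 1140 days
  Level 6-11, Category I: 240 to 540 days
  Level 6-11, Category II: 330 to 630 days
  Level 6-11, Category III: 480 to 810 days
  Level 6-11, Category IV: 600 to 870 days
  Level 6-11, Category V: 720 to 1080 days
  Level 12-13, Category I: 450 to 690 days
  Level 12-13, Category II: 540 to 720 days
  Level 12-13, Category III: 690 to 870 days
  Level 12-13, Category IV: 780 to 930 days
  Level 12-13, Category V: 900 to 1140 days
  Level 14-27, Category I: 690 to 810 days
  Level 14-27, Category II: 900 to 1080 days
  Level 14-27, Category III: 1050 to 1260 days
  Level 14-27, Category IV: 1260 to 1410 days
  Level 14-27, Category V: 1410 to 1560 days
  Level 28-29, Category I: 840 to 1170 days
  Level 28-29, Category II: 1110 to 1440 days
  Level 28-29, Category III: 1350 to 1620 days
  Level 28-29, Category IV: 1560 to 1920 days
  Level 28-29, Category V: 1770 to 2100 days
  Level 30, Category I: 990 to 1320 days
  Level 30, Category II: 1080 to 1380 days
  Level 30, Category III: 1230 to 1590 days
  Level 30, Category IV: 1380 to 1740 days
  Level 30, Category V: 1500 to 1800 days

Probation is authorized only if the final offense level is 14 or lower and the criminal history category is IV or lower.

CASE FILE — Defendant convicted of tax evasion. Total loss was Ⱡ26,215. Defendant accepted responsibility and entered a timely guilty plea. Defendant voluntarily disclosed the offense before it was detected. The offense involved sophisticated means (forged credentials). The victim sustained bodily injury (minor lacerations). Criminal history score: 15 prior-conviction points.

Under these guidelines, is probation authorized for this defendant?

Base offense level for tax evasion: 9.
§1 applies: 9 + 3 = 12.
§2 applies (level before this adjustment is 12 < 17, so +1): 12 + 1 = 13.
§3 applies: 13 − 3 = 10.
§4 applies: 10 − 1 = 9.
§5 applies (level before this adjustment is 9 < 27, so +1): 9 + 1 = 10.
Final offense level: 10.
Criminal history: 15 prior points → Category V (15+).
Level 10 falls in the 6-11 band.
Grid: Level 6-11 × Category V = 720-1080 days.
Probation check: level 10 ≤ 14 and category V > IV → not eligible.

No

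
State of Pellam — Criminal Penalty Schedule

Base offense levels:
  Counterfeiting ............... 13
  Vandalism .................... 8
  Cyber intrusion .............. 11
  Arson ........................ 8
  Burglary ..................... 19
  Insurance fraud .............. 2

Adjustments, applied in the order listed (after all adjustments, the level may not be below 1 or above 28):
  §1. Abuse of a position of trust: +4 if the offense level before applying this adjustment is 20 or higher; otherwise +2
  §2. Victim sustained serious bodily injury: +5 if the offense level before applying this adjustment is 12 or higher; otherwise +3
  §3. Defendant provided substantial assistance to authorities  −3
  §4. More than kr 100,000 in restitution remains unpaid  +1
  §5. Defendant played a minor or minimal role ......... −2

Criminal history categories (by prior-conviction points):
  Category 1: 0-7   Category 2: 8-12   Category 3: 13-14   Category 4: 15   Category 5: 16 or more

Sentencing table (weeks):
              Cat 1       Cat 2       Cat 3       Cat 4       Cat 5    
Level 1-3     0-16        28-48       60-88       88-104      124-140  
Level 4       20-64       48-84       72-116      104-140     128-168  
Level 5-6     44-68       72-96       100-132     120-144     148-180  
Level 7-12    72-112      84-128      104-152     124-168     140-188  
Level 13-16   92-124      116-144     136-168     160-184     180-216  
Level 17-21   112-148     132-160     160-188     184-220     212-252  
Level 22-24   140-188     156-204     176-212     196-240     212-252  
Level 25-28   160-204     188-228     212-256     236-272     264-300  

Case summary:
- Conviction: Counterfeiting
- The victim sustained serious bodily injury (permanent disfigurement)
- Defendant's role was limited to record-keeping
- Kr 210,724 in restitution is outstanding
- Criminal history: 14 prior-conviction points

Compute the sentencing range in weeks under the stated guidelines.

Base offense level for counterfeiting: 13.
§1 does not apply.
§2 applies (level before this adjustment is 13 ≥ 12, so +5): 13 + 5 = 18.
§3 does not apply.
§4 applies: 18 + 1 = 19.
§5 applies: 19 − 2 = 17.
Final offense level: 17.
Criminal history: 14 prior points → Category 3 (13-14).
Level 17 falls in the 17-21 band.
Grid: Level 17-21 × Category 3 = 160-188 weeks.

160-188 weeks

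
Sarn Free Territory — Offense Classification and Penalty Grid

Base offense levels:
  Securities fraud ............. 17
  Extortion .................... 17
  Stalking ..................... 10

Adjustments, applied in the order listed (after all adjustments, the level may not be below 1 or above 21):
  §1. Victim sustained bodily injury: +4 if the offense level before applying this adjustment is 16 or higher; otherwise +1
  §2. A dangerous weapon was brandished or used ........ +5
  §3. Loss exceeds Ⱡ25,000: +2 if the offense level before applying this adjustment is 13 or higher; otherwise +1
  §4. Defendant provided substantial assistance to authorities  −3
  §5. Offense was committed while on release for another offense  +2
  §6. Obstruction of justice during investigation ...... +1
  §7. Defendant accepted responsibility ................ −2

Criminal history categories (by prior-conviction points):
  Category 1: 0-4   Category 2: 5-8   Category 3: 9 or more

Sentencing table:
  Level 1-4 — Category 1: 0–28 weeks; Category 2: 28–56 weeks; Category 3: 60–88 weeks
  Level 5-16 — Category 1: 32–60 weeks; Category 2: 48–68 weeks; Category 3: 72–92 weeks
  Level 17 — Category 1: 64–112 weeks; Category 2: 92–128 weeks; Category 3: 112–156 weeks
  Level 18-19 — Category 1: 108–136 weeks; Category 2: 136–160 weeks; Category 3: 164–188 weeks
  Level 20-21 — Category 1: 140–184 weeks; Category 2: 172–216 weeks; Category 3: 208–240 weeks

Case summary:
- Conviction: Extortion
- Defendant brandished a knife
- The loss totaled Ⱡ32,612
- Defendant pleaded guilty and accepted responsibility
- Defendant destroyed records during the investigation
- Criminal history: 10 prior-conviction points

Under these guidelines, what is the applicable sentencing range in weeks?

Base offense level for extortion: 17.
§2 applies: 17 + 5 = 22.
§3 applies (level before this adjustment is 22 ≥ 13, so +2): 22 + 2 = 24.
§6 applies: 24 + 1 = 25.
§7 applies: 25 − 2 = 23.
Level 23 exceeds the maximum of 21; capped at 21.
Final offense level: 21.
Criminal history: 10 prior points → Category 3 (9+).
Level 21 falls in the 20-21 band.
Grid: Level 20-21 × Category 3 = 208-240 weeks.

208-240 weeks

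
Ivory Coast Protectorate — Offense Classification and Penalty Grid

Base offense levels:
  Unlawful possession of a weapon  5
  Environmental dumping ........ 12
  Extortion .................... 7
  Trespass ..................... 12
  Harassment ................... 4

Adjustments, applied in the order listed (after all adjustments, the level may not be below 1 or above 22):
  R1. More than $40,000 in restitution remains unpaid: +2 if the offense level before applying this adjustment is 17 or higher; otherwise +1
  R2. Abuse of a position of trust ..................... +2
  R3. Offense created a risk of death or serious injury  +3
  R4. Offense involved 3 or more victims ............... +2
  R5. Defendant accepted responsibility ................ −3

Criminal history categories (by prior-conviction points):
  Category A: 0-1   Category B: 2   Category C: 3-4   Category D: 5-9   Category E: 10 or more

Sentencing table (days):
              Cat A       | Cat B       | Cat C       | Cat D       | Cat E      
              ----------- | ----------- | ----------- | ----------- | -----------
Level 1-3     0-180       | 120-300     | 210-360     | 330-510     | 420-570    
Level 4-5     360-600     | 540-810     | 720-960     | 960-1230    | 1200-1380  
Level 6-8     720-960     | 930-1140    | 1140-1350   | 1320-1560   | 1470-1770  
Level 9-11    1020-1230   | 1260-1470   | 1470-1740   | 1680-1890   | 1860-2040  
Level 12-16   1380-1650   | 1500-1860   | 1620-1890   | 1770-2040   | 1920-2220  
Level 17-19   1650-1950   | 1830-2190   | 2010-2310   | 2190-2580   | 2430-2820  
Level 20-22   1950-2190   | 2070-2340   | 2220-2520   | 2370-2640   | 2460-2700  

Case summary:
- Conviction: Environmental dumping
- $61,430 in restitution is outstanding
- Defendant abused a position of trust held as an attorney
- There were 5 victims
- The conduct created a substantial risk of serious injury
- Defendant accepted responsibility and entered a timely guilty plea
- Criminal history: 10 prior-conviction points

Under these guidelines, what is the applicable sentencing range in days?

2430-2820 days

Base offense level for environmental dumping: 12.
R1 applies (level before this adjustment is 12 < 17, so +1): 12 + 1 = 13.
R2 applies: 13 + 2 = 15.
R3 applies: 15 + 3 = 18.
R4 applies: 18 + 2 = 20.
R5 applies: 20 − 3 = 17.
Final offense level: 17.
Criminal history: 10 prior points → Category E (10+).
Level 17 falls in the 17-19 band.
Grid: Level 17-19 × Category E = 2430-2820 days.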